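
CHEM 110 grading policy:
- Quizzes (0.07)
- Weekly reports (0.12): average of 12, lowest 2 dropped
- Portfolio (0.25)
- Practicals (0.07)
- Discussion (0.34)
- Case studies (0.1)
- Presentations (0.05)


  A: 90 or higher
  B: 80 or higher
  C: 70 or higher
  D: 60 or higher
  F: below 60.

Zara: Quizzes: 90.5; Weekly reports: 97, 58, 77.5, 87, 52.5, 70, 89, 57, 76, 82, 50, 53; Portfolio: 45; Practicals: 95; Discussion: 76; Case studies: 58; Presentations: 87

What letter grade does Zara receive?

D

Weekly reports: drop 50, 52.5 → average of remaining 10 = 746.5/10 = 74.65
Weighted total:
  Quizzes 90.5 × 0.07 = 6.335
  Weekly reports 74.65 × 0.12 = 8.958
  Portfolio 45 × 0.25 = 11.25
  Practicals 95 × 0.07 = 6.65
  Discussion 76 × 0.34 = 25.84
  Case studies 58 × 0.1 = 5.8
  Presentations 87 × 0.05 = 4.35
Sum = 69.183
69.183 is ≥ 60 and < 70 → D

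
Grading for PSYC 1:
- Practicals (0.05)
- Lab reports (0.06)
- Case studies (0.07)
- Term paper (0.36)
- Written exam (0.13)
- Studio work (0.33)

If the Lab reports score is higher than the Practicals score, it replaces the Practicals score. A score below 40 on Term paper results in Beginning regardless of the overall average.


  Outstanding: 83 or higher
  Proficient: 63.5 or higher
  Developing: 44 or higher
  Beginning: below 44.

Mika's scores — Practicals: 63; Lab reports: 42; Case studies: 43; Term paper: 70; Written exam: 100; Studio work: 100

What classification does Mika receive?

Lab reports (42) ≤ Practicals (63), so Practicals stays at 63.
Term paper score 70 ≥ 40: minimum met.
Weighted total:
  Practicals 63 × 0.05 = 3.15
  Lab reports 42 × 0.06 = 2.52
  Case studies 43 × 0.07 = 3.01
  Term paper 70 × 0.36 = 25.2
  Written exam 100 × 0.13 = 13
  Studio work 100 × 0.33 = 33
Sum = 79.88
79.88 is ≥ 63.5 and < 83 → Proficient

Proficient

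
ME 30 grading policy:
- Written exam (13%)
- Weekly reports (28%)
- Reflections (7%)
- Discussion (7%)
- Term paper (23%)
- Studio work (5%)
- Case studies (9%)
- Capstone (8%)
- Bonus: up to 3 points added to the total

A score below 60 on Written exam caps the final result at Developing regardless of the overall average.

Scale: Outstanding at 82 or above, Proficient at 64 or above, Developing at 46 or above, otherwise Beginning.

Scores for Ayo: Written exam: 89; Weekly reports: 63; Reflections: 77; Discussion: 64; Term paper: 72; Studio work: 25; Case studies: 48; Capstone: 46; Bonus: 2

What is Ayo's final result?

Proficient

Written exam score 89 ≥ 60: minimum met.
Weighted total:
  Written exam 89 × 0.13 = 11.57
  Weekly reports 63 × 0.28 = 17.64
  Reflections 77 × 0.07 = 5.39
  Discussion 64 × 0.07 = 4.48
  Term paper 72 × 0.23 = 16.56
  Studio work 25 × 0.05 = 1.25
  Case studies 48 × 0.09 = 4.32
  Capstone 46 × 0.08 = 3.68
Sum = 64.89
Bonus: 64.89 + 2 = 66.89
66.89 is ≥ 64 and < 82 → Proficient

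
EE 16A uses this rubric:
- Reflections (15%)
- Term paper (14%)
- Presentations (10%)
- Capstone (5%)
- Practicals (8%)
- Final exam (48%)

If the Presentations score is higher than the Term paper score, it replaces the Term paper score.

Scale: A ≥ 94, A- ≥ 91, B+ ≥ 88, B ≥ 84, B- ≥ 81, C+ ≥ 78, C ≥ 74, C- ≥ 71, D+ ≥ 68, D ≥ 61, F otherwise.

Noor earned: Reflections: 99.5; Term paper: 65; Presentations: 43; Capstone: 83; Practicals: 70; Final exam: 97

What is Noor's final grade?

B

Presentations (43) ≤ Term paper (65), so Term paper stays at 65.
Weighted total:
  Reflections 99.5 × 0.15 = 14.925
  Term paper 65 × 0.14 = 9.1
  Presentations 43 × 0.1 = 4.3
  Capstone 83 × 0.05 = 4.15
  Practicals 70 × 0.08 = 5.6
  Final exam 97 × 0.48 = 46.56
Sum = 84.635
84.635 is ≥ 84 and < 88 → B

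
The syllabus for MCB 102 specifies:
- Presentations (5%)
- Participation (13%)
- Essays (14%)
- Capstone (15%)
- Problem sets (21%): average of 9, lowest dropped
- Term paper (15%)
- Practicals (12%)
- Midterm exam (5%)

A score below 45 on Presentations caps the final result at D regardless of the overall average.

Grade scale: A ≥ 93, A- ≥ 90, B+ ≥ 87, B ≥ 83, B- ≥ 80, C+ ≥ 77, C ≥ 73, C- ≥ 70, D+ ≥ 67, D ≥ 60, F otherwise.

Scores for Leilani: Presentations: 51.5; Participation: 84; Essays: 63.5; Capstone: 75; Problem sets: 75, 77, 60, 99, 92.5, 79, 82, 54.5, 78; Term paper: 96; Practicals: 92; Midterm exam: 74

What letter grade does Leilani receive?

C+

Problem sets: drop 54.5 → average of remaining 8 = 642.5/8 = 80.3125
Presentations score 51.5 ≥ 45: minimum met.
Weighted total:
  Presentations 51.5 × 0.05 = 2.575
  Participation 84 × 0.13 = 10.92
  Essays 63.5 × 0.14 = 8.89
  Capstone 75 × 0.15 = 11.25
  Problem sets 80.3125 × 0.21 = 16.865625
  Term paper 96 × 0.15 = 14.4
  Practicals 92 × 0.12 = 11.04
  Midterm exam 74 × 0.05 = 3.7
Sum = 79.640625
79.640625 is ≥ 77 and < 80 → C+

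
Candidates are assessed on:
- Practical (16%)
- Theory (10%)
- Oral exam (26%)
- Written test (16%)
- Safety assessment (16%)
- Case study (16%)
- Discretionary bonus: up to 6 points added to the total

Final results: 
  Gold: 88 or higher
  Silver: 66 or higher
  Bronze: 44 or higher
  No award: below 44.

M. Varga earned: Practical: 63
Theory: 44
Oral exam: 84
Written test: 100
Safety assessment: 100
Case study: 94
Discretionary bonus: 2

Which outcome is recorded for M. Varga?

Weighted total:
  Practical 63 × 0.16 = 10.08
  Theory 44 × 0.1 = 4.4
  Oral exam 84 × 0.26 = 21.84
  Written test 100 × 0.16 = 16
  Safety assessment 100 × 0.16 = 16
  Case study 94 × 0.16 = 15.04
Sum = 83.36
Discretionary bonus: 83.36 + 2 = 85.36
85.36 is ≥ 66 and < 88 → Silver

Silver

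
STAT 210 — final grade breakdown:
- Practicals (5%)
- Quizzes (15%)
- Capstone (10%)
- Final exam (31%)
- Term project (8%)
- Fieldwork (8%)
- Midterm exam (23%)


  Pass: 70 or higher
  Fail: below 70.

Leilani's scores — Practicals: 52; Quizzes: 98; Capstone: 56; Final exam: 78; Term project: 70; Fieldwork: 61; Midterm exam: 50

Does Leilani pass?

Fail

Weighted total:
  Practicals 52 × 0.05 = 2.6
  Quizzes 98 × 0.15 = 14.7
  Capstone 56 × 0.1 = 5.6
  Final exam 78 × 0.31 = 24.18
  Term project 70 × 0.08 = 5.6
  Fieldwork 61 × 0.08 = 4.88
  Midterm exam 50 × 0.23 = 11.5
Sum = 69.06
69.06 < 70 → Fail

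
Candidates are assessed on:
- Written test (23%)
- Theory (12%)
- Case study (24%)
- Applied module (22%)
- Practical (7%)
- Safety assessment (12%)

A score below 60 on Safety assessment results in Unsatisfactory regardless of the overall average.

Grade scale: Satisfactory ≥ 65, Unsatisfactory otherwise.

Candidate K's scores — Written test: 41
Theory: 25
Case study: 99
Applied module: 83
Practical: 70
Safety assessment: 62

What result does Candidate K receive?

Safety assessment score 62 ≥ 60: minimum met.
Weighted total:
  Written test 41 × 0.23 = 9.43
  Theory 25 × 0.12 = 3
  Case study 99 × 0.24 = 23.76
  Applied module 83 × 0.22 = 18.26
  Practical 70 × 0.07 = 4.9
  Safety assessment 62 × 0.12 = 7.44
Sum = 66.79
66.79 ≥ 65 → Satisfactory

Satisfactory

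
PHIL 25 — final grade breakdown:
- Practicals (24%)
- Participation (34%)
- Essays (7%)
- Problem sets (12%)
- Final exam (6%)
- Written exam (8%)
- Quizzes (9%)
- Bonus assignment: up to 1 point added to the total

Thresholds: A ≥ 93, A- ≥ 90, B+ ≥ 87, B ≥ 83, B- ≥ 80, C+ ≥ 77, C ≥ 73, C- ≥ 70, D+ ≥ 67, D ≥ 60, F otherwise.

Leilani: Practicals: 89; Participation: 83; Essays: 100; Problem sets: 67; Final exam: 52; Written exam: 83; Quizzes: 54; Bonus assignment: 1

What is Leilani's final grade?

B-

Weighted total:
  Practicals 89 × 0.24 = 21.36
  Participation 83 × 0.34 = 28.22
  Essays 100 × 0.07 = 7
  Problem sets 67 × 0.12 = 8.04
  Final exam 52 × 0.06 = 3.12
  Written exam 83 × 0.08 = 6.64
  Quizzes 54 × 0.09 = 4.86
Sum = 79.24
Bonus assignment: 79.24 + 1 = 80.24
80.24 is ≥ 80 and < 83 → B-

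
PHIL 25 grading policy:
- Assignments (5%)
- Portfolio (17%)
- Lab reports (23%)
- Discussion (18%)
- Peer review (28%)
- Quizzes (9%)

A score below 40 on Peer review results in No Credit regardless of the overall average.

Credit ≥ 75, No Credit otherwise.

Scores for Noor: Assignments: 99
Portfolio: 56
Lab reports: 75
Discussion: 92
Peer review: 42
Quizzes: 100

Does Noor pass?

No Credit

Peer review score 42 ≥ 40: minimum met.
Weighted total:
  Assignments 99 × 0.05 = 4.95
  Portfolio 56 × 0.17 = 9.52
  Lab reports 75 × 0.23 = 17.25
  Discussion 92 × 0.18 = 16.56
  Peer review 42 × 0.28 = 11.76
  Quizzes 100 × 0.09 = 9
Sum = 69.04
69.04 < 75 → No Credit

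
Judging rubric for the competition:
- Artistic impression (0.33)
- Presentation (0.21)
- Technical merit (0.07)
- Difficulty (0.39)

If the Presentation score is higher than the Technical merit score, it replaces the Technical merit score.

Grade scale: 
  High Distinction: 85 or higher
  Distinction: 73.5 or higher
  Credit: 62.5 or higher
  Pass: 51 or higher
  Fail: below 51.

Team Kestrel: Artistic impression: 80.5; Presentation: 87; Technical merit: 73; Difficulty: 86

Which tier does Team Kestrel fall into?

Presentation (87) > Technical merit (73), so Technical merit counts as 87.
Weighted total:
  Artistic impression 80.5 × 0.33 = 26.565
  Presentation 87 × 0.21 = 18.27
  Technical merit 87 × 0.07 = 6.09
  Difficulty 86 × 0.39 = 33.54
Sum = 84.465
84.465 is ≥ 73.5 and < 85 → Distinction

Distinction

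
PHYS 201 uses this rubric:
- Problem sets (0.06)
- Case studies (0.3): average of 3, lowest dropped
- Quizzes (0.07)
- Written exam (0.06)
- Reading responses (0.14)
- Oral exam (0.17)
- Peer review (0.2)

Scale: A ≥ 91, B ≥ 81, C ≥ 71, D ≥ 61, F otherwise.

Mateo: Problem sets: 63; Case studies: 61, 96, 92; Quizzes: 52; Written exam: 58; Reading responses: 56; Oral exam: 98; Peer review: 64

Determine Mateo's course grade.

C

Case studies: drop 61 → average of remaining 2 = 188/2 = 94
Weighted total:
  Problem sets 63 × 0.06 = 3.78
  Case studies 94 × 0.3 = 28.2
  Quizzes 52 × 0.07 = 3.64
  Written exam 58 × 0.06 = 3.48
  Reading responses 56 × 0.14 = 7.84
  Oral exam 98 × 0.17 = 16.66
  Peer review 64 × 0.2 = 12.8
Sum = 76.4
76.4 is ≥ 71 and < 81 → C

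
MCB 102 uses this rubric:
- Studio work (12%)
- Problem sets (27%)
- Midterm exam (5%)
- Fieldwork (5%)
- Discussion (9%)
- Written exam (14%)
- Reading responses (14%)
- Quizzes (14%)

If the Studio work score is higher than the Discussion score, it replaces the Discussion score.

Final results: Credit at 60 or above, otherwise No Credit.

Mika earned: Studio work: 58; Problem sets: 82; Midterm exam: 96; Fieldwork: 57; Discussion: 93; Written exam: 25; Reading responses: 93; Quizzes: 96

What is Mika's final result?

Studio work (58) ≤ Discussion (93), so Discussion stays at 93.
Weighted total:
  Studio work 58 × 0.12 = 6.96
  Problem sets 82 × 0.27 = 22.14
  Midterm exam 96 × 0.05 = 4.8
  Fieldwork 57 × 0.05 = 2.85
  Discussion 93 × 0.09 = 8.37
  Written exam 25 × 0.14 = 3.5
  Reading responses 93 × 0.14 = 13.02
  Quizzes 96 × 0.14 = 13.44
Sum = 75.08
75.08 ≥ 60 → Credit

Credit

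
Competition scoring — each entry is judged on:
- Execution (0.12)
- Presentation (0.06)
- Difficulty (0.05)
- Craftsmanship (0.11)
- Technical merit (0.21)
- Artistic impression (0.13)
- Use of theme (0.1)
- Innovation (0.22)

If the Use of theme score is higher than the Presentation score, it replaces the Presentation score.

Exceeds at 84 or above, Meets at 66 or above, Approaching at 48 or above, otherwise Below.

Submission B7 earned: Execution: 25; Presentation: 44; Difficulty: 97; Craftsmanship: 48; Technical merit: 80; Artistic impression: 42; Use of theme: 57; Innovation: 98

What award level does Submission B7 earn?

Use of theme (57) > Presentation (44), so Presentation counts as 57.
Weighted total:
  Execution 25 × 0.12 = 3
  Presentation 57 × 0.06 = 3.42
  Difficulty 97 × 0.05 = 4.85
  Craftsmanship 48 × 0.11 = 5.28
  Technical merit 80 × 0.21 = 16.8
  Artistic impression 42 × 0.13 = 5.46
  Use of theme 57 × 0.1 = 5.7
  Innovation 98 × 0.22 = 21.56
Sum = 66.07
66.07 is ≥ 66 and < 84 → Meets

Meets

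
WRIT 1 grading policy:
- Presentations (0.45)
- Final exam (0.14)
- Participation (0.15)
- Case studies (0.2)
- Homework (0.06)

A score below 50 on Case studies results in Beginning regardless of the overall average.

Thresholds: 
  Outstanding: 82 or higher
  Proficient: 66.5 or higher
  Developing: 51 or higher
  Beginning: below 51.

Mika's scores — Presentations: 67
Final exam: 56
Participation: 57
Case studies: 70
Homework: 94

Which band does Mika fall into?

Developing

Case studies score 70 ≥ 50: minimum met.
Weighted total:
  Presentations 67 × 0.45 = 30.15
  Final exam 56 × 0.14 = 7.84
  Participation 57 × 0.15 = 8.55
  Case studies 70 × 0.2 = 14
  Homework 94 × 0.06 = 5.64
Sum = 66.18
66.18 is ≥ 51 and < 66.5 → Developing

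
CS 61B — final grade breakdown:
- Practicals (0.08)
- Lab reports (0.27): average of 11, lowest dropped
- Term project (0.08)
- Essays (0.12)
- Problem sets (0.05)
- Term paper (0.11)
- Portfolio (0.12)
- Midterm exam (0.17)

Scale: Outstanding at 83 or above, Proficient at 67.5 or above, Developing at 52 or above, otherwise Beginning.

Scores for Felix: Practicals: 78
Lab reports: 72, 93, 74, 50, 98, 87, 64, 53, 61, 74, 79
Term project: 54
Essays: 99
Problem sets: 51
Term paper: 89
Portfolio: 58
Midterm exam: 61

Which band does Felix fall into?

Proficient

Lab reports: drop 50 → average of remaining 10 = 755/10 = 75.5
Weighted total:
  Practicals 78 × 0.08 = 6.24
  Lab reports 75.5 × 0.27 = 20.385
  Term project 54 × 0.08 = 4.32
  Essays 99 × 0.12 = 11.88
  Problem sets 51 × 0.05 = 2.55
  Term paper 89 × 0.11 = 9.79
  Portfolio 58 × 0.12 = 6.96
  Midterm exam 61 × 0.17 = 10.37
Sum = 72.495
72.495 is ≥ 67.5 and < 83 → Proficient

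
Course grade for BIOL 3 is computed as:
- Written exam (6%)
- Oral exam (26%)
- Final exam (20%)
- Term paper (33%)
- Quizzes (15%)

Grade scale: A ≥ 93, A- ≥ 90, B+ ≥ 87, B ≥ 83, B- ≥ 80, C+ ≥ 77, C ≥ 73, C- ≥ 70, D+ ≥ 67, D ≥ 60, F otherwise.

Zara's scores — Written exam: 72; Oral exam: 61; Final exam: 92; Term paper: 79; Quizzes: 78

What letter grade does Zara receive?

Weighted total:
  Written exam 72 × 0.06 = 4.32
  Oral exam 61 × 0.26 = 15.86
  Final exam 92 × 0.2 = 18.4
  Term paper 79 × 0.33 = 26.07
  Quizzes 78 × 0.15 = 11.7
Sum = 76.35
76.35 is ≥ 73 and < 77 → C

C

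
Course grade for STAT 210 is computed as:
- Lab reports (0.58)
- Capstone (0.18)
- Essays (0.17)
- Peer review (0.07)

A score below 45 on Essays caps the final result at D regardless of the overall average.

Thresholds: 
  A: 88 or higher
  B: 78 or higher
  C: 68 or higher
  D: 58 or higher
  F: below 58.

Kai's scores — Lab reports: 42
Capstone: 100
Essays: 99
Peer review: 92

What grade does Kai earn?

D

Essays score 99 ≥ 45: minimum met.
Weighted total:
  Lab reports 42 × 0.58 = 24.36
  Capstone 100 × 0.18 = 18
  Essays 99 × 0.17 = 16.83
  Peer review 92 × 0.07 = 6.44
Sum = 65.63
65.63 is ≥ 58 and < 68 → D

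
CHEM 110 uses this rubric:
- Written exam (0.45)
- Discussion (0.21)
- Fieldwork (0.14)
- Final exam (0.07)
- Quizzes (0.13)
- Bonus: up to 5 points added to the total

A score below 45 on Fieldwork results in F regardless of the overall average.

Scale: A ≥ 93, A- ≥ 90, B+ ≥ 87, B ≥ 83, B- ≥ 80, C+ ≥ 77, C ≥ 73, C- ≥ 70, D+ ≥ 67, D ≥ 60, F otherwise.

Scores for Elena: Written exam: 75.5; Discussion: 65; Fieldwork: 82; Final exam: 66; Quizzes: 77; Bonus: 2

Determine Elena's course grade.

Fieldwork score 82 ≥ 45: minimum met.
Weighted total:
  Written exam 75.5 × 0.45 = 33.975
  Discussion 65 × 0.21 = 13.65
  Fieldwork 82 × 0.14 = 11.48
  Final exam 66 × 0.07 = 4.62
  Quizzes 77 × 0.13 = 10.01
Sum = 73.735
Bonus: 73.735 + 2 = 75.735
75.735 is ≥ 73 and < 77 → C

C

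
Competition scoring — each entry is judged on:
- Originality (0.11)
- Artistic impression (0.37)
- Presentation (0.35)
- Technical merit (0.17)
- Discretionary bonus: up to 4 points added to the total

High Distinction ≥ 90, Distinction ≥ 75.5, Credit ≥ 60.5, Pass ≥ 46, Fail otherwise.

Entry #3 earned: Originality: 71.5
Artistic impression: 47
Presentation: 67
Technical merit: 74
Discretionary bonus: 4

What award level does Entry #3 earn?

Credit

Weighted total:
  Originality 71.5 × 0.11 = 7.865
  Artistic impression 47 × 0.37 = 17.39
  Presentation 67 × 0.35 = 23.45
  Technical merit 74 × 0.17 = 12.58
Sum = 61.285
Discretionary bonus: 61.285 + 4 = 65.285
65.285 is ≥ 60.5 and < 75.5 → Credit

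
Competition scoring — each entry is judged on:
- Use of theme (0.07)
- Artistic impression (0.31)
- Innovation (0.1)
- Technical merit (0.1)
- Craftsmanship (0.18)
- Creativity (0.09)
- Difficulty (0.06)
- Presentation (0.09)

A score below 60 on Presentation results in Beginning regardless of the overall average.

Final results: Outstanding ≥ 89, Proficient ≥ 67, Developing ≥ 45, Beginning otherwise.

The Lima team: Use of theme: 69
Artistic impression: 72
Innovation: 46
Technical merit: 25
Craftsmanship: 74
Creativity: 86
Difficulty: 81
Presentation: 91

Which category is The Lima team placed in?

Presentation score 91 ≥ 60: minimum met.
Weighted total:
  Use of theme 69 × 0.07 = 4.83
  Artistic impression 72 × 0.31 = 22.32
  Innovation 46 × 0.1 = 4.6
  Technical merit 25 × 0.1 = 2.5
  Craftsmanship 74 × 0.18 = 13.32
  Creativity 86 × 0.09 = 7.74
  Difficulty 81 × 0.06 = 4.86
  Presentation 91 × 0.09 = 8.19
Sum = 68.36
68.36 is ≥ 67 and < 89 → Proficient

Proficient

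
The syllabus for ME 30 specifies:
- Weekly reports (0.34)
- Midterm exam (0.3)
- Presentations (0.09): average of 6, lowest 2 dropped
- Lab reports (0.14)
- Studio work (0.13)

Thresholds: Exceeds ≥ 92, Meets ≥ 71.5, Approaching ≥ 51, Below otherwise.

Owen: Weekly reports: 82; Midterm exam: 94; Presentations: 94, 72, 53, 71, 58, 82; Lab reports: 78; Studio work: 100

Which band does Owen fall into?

Meets

Presentations: drop 53, 58 → average of remaining 4 = 319/4 = 79.75
Weighted total:
  Weekly reports 82 × 0.34 = 27.88
  Midterm exam 94 × 0.3 = 28.2
  Presentations 79.75 × 0.09 = 7.1775
  Lab reports 78 × 0.14 = 10.92
  Studio work 100 × 0.13 = 13
Sum = 87.1775
87.1775 is ≥ 71.5 and < 92 → Meets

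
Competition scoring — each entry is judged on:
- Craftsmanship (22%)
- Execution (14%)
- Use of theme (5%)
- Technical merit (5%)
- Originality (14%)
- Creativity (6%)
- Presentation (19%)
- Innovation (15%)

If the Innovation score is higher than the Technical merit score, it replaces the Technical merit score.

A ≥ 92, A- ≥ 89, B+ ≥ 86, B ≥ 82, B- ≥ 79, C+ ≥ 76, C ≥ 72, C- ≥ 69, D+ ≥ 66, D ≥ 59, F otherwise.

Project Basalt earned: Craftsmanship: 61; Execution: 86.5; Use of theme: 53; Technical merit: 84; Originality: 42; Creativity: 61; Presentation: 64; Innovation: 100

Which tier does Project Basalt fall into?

C-

Innovation (100) > Technical merit (84), so Technical merit counts as 100.
Weighted total:
  Craftsmanship 61 × 0.22 = 13.42
  Execution 86.5 × 0.14 = 12.11
  Use of theme 53 × 0.05 = 2.65
  Technical merit 100 × 0.05 = 5
  Originality 42 × 0.14 = 5.88
  Creativity 61 × 0.06 = 3.66
  Presentation 64 × 0.19 = 12.16
  Innovation 100 × 0.15 = 15
Sum = 69.88
69.88 is ≥ 69 and < 72 → C-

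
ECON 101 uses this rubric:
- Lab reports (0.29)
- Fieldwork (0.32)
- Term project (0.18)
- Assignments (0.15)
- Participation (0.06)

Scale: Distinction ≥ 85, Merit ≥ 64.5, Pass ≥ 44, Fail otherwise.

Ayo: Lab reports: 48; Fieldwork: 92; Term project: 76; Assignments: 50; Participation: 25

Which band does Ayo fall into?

Weighted total:
  Lab reports 48 × 0.29 = 13.92
  Fieldwork 92 × 0.32 = 29.44
  Term project 76 × 0.18 = 13.68
  Assignments 50 × 0.15 = 7.5
  Participation 25 × 0.06 = 1.5
Sum = 66.04
66.04 is ≥ 64.5 and < 85 → Merit

Merit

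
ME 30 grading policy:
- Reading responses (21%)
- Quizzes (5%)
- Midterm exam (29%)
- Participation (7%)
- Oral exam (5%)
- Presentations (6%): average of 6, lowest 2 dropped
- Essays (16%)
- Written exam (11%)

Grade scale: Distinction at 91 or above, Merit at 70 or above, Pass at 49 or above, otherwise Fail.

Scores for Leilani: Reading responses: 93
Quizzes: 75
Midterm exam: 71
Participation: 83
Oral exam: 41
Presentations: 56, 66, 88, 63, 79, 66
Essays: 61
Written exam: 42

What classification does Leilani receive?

Merit

Presentations: drop 56, 63 → average of remaining 4 = 299/4 = 74.75
Weighted total:
  Reading responses 93 × 0.21 = 19.53
  Quizzes 75 × 0.05 = 3.75
  Midterm exam 71 × 0.29 = 20.59
  Participation 83 × 0.07 = 5.81
  Oral exam 41 × 0.05 = 2.05
  Presentations 74.75 × 0.06 = 4.485
  Essays 61 × 0.16 = 9.76
  Written exam 42 × 0.11 = 4.62
Sum = 70.595
70.595 is ≥ 70 and < 91 → Merit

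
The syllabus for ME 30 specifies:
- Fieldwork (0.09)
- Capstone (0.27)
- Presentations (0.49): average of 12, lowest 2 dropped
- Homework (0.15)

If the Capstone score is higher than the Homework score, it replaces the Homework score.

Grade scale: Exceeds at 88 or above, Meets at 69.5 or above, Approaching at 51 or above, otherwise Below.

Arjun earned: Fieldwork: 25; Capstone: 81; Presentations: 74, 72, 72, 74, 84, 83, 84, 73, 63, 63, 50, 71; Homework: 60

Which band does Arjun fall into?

Meets

Presentations: drop 50, 63 → average of remaining 10 = 750/10 = 75
Capstone (81) > Homework (60), so Homework counts as 81.
Weighted total:
  Fieldwork 25 × 0.09 = 2.25
  Capstone 81 × 0.27 = 21.87
  Presentations 75 × 0.49 = 36.75
  Homework 81 × 0.15 = 12.15
Sum = 73.02
73.02 is ≥ 69.5 and < 88 → Meets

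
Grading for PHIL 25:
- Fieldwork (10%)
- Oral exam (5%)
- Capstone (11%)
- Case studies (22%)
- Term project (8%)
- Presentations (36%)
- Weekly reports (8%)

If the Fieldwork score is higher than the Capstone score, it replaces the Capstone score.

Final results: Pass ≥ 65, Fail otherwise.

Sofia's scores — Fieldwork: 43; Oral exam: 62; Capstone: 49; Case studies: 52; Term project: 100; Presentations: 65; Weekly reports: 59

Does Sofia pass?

Fail

Fieldwork (43) ≤ Capstone (49), so Capstone stays at 49.
Weighted total:
  Fieldwork 43 × 0.1 = 4.3
  Oral exam 62 × 0.05 = 3.1
  Capstone 49 × 0.11 = 5.39
  Case studies 52 × 0.22 = 11.44
  Term project 100 × 0.08 = 8
  Presentations 65 × 0.36 = 23.4
  Weekly reports 59 × 0.08 = 4.72
Sum = 60.35
60.35 < 65 → Fail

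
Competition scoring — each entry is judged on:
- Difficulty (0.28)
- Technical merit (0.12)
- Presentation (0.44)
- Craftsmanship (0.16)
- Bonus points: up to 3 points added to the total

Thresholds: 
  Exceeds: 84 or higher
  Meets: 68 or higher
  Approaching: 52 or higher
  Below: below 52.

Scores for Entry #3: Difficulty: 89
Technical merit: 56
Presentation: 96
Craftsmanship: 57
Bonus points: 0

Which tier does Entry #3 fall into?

Weighted total:
  Difficulty 89 × 0.28 = 24.92
  Technical merit 56 × 0.12 = 6.72
  Presentation 96 × 0.44 = 42.24
  Craftsmanship 57 × 0.16 = 9.12
Sum = 83
Bonus points: 83 + 0 = 83
83 is ≥ 68 and < 84 → Meets

Meets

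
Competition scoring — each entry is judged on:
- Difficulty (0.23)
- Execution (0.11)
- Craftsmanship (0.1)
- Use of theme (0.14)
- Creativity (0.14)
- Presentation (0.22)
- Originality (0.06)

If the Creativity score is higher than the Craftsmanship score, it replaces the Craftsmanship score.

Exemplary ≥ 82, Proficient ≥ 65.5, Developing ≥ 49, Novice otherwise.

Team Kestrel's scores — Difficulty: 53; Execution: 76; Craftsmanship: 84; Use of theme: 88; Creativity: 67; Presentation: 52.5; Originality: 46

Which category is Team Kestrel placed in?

Developing

Creativity (67) ≤ Craftsmanship (84), so Craftsmanship stays at 84.
Weighted total:
  Difficulty 53 × 0.23 = 12.19
  Execution 76 × 0.11 = 8.36
  Craftsmanship 84 × 0.1 = 8.4
  Use of theme 88 × 0.14 = 12.32
  Creativity 67 × 0.14 = 9.38
  Presentation 52.5 × 0.22 = 11.55
  Originality 46 × 0.06 = 2.76
Sum = 64.96
64.96 is ≥ 49 and < 65.5 → Developing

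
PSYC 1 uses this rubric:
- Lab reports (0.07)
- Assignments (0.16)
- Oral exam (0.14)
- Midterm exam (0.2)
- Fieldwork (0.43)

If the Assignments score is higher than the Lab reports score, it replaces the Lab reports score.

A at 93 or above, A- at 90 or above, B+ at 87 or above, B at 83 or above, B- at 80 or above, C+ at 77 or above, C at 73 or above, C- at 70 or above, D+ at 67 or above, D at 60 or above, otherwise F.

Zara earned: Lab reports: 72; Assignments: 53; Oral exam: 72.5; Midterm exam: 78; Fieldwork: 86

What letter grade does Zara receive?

C

Assignments (53) ≤ Lab reports (72), so Lab reports stays at 72.
Weighted total:
  Lab reports 72 × 0.07 = 5.04
  Assignments 53 × 0.16 = 8.48
  Oral exam 72.5 × 0.14 = 10.15
  Midterm exam 78 × 0.2 = 15.6
  Fieldwork 86 × 0.43 = 36.98
Sum = 76.25
76.25 is ≥ 73 and < 77 → C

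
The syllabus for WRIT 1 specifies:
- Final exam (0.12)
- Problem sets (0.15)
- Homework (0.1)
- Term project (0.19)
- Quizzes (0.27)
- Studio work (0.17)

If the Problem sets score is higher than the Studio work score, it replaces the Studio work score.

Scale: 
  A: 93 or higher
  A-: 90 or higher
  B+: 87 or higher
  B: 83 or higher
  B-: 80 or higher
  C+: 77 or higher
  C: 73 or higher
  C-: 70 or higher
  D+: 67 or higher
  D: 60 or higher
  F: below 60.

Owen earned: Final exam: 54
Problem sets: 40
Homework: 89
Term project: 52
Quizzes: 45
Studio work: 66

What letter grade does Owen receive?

Problem sets (40) ≤ Studio work (66), so Studio work stays at 66.
Weighted total:
  Final exam 54 × 0.12 = 6.48
  Problem sets 40 × 0.15 = 6
  Homework 89 × 0.1 = 8.9
  Term project 52 × 0.19 = 9.88
  Quizzes 45 × 0.27 = 12.15
  Studio work 66 × 0.17 = 11.22
Sum = 54.63
54.63 < 60 → F

F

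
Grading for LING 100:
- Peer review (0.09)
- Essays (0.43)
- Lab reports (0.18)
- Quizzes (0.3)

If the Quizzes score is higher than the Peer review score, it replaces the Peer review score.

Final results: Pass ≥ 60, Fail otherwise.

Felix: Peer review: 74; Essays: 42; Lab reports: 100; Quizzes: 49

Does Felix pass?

Fail

Quizzes (49) ≤ Peer review (74), so Peer review stays at 74.
Weighted total:
  Peer review 74 × 0.09 = 6.66
  Essays 42 × 0.43 = 18.06
  Lab reports 100 × 0.18 = 18
  Quizzes 49 × 0.3 = 14.7
Sum = 57.42
57.42 < 60 → Fail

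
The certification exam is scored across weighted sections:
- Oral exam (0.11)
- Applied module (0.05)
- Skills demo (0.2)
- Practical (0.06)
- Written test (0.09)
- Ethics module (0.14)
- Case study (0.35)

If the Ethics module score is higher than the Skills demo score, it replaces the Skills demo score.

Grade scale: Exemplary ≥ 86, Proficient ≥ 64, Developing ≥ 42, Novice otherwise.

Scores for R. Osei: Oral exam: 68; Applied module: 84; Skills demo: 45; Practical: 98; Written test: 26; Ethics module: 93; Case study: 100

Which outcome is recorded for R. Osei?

Exemplary

Ethics module (93) > Skills demo (45), so Skills demo counts as 93.
Weighted total:
  Oral exam 68 × 0.11 = 7.48
  Applied module 84 × 0.05 = 4.2
  Skills demo 93 × 0.2 = 18.6
  Practical 98 × 0.06 = 5.88
  Written test 26 × 0.09 = 2.34
  Ethics module 93 × 0.14 = 13.02
  Case study 100 × 0.35 = 35
Sum = 86.52
86.52 ≥ 86 → Exemplary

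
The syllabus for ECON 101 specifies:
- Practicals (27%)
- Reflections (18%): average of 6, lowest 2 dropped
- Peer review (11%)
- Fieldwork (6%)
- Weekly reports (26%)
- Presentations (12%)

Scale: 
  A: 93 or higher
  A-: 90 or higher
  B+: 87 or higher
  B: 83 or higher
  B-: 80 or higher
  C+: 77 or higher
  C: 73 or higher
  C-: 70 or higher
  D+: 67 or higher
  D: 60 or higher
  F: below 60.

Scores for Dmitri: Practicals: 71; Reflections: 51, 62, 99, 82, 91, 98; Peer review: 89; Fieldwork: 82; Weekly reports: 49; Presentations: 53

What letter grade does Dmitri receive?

D+

Reflections: drop 51, 62 → average of remaining 4 = 370/4 = 92.5
Weighted total:
  Practicals 71 × 0.27 = 19.17
  Reflections 92.5 × 0.18 = 16.65
  Peer review 89 × 0.11 = 9.79
  Fieldwork 82 × 0.06 = 4.92
  Weekly reports 49 × 0.26 = 12.74
  Presentations 53 × 0.12 = 6.36
Sum = 69.63
69.63 is ≥ 67 and < 70 → D+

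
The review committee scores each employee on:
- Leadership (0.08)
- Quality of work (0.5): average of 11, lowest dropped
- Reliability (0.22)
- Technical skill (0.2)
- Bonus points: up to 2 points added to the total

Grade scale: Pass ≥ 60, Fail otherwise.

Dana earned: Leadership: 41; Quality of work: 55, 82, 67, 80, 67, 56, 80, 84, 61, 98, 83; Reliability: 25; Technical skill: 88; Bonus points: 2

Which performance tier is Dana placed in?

Quality of work: drop 55 → average of remaining 10 = 758/10 = 75.8
Weighted total:
  Leadership 41 × 0.08 = 3.28
  Quality of work 75.8 × 0.5 = 37.9
  Reliability 25 × 0.22 = 5.5
  Technical skill 88 × 0.2 = 17.6
Sum = 64.28
Bonus points: 64.28 + 2 = 66.28
66.28 ≥ 60 → Pass

Pass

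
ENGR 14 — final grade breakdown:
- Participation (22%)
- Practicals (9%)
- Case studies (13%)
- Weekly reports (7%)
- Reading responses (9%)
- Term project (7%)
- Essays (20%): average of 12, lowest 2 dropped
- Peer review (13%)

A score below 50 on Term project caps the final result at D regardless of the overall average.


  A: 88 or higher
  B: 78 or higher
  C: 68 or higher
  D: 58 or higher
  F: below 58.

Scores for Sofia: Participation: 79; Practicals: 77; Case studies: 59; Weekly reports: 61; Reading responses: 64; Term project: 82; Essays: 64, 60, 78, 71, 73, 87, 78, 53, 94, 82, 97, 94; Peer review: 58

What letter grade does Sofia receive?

Essays: drop 53, 60 → average of remaining 10 = 818/10 = 81.8
Term project score 82 ≥ 50: minimum met.
Weighted total:
  Participation 79 × 0.22 = 17.38
  Practicals 77 × 0.09 = 6.93
  Case studies 59 × 0.13 = 7.67
  Weekly reports 61 × 0.07 = 4.27
  Reading responses 64 × 0.09 = 5.76
  Term project 82 × 0.07 = 5.74
  Essays 81.8 × 0.2 = 16.36
  Peer review 58 × 0.13 = 7.54
Sum = 71.65
71.65 is ≥ 68 and < 78 → C

C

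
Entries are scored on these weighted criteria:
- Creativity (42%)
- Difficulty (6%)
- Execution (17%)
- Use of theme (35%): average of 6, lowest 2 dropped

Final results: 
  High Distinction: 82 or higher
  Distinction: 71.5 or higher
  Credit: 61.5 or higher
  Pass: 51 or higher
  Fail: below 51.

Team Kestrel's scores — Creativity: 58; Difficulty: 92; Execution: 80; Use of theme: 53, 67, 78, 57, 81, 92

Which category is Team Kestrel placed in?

Use of theme: drop 53, 57 → average of remaining 4 = 318/4 = 79.5
Weighted total:
  Creativity 58 × 0.42 = 24.36
  Difficulty 92 × 0.06 = 5.52
  Execution 80 × 0.17 = 13.6
  Use of theme 79.5 × 0.35 = 27.825
Sum = 71.305
71.305 is ≥ 61.5 and < 71.5 → Credit

Credit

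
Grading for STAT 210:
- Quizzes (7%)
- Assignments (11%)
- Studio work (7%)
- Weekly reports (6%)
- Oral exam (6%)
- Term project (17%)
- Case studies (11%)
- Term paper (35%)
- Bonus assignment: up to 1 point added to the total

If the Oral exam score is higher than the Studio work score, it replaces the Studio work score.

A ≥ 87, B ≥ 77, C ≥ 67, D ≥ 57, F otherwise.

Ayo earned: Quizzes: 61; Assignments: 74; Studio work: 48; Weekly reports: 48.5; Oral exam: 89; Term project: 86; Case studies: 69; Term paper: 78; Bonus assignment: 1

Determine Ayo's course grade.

Oral exam (89) > Studio work (48), so Studio work counts as 89.
Weighted total:
  Quizzes 61 × 0.07 = 4.27
  Assignments 74 × 0.11 = 8.14
  Studio work 89 × 0.07 = 6.23
  Weekly reports 48.5 × 0.06 = 2.91
  Oral exam 89 × 0.06 = 5.34
  Term project 86 × 0.17 = 14.62
  Case studies 69 × 0.11 = 7.59
  Term paper 78 × 0.35 = 27.3
Sum = 76.4
Bonus assignment: 76.4 + 1 = 77.4
77.4 is ≥ 77 and < 87 → B

B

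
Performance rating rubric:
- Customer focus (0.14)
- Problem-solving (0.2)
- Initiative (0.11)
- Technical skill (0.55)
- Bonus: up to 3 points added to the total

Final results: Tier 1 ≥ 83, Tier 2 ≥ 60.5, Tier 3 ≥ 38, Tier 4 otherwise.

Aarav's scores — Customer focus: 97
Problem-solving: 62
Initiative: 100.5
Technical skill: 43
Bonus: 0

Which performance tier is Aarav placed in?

Tier 2

Weighted total:
  Customer focus 97 × 0.14 = 13.58
  Problem-solving 62 × 0.2 = 12.4
  Initiative 100.5 × 0.11 = 11.055
  Technical skill 43 × 0.55 = 23.65
Sum = 60.685
Bonus: 60.685 + 0 = 60.685
60.685 is ≥ 60.5 and < 83 → Tier 2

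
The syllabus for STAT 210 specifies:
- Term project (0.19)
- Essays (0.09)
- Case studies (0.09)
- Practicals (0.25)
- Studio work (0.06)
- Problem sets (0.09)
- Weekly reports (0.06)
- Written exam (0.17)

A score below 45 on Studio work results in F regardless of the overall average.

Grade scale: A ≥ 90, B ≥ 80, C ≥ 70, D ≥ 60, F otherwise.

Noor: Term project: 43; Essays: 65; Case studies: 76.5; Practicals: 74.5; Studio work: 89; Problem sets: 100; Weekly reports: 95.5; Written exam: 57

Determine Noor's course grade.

Studio work score 89 ≥ 45: minimum met.
Weighted total:
  Term project 43 × 0.19 = 8.17
  Essays 65 × 0.09 = 5.85
  Case studies 76.5 × 0.09 = 6.885
  Practicals 74.5 × 0.25 = 18.625
  Studio work 89 × 0.06 = 5.34
  Problem sets 100 × 0.09 = 9
  Weekly reports 95.5 × 0.06 = 5.73
  Written exam 57 × 0.17 = 9.69
Sum = 69.29
69.29 is ≥ 60 and < 70 → D

D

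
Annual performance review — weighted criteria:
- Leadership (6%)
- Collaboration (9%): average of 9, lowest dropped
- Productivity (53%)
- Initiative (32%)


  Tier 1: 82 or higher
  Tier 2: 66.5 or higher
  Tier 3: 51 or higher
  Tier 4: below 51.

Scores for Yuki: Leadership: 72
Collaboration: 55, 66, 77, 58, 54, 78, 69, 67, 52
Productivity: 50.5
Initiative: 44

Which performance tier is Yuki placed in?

Collaboration: drop 52 → average of remaining 8 = 524/8 = 65.5
Weighted total:
  Leadership 72 × 0.06 = 4.32
  Collaboration 65.5 × 0.09 = 5.895
  Productivity 50.5 × 0.53 = 26.765
  Initiative 44 × 0.32 = 14.08
Sum = 51.06
51.06 is ≥ 51 and < 66.5 → Tier 3

Tier 3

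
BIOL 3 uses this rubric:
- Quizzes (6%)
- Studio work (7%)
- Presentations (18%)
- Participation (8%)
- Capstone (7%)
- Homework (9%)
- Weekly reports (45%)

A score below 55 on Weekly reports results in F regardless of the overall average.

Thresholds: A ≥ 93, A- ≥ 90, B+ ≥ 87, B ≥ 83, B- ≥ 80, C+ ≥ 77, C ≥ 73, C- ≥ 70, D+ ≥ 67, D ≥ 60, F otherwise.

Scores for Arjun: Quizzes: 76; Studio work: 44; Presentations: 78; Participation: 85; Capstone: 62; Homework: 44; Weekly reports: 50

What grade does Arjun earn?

Weekly reports score 50 < 55: minimum not met.
Weighted total:
  Quizzes 76 × 0.06 = 4.56
  Studio work 44 × 0.07 = 3.08
  Presentations 78 × 0.18 = 14.04
  Participation 85 × 0.08 = 6.8
  Capstone 62 × 0.07 = 4.34
  Homework 44 × 0.09 = 3.96
  Weekly reports 50 × 0.45 = 22.5
Sum = 59.28
Because the Weekly reports minimum was not met, the result is F.

F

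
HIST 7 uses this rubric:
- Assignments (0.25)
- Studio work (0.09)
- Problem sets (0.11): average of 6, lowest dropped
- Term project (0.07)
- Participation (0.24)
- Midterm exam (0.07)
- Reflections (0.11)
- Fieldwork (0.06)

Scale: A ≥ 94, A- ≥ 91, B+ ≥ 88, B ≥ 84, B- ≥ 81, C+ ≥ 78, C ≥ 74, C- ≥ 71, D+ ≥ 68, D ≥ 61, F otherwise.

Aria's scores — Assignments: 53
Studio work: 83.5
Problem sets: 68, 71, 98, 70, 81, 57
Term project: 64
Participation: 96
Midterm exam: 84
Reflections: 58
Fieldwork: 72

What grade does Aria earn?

C-

Problem sets: drop 57 → average of remaining 5 = 388/5 = 77.6
Weighted total:
  Assignments 53 × 0.25 = 13.25
  Studio work 83.5 × 0.09 = 7.515
  Problem sets 77.6 × 0.11 = 8.536
  Term project 64 × 0.07 = 4.48
  Participation 96 × 0.24 = 23.04
  Midterm exam 84 × 0.07 = 5.88
  Reflections 58 × 0.11 = 6.38
  Fieldwork 72 × 0.06 = 4.32
Sum = 73.401
73.401 is ≥ 71 and < 74 → C-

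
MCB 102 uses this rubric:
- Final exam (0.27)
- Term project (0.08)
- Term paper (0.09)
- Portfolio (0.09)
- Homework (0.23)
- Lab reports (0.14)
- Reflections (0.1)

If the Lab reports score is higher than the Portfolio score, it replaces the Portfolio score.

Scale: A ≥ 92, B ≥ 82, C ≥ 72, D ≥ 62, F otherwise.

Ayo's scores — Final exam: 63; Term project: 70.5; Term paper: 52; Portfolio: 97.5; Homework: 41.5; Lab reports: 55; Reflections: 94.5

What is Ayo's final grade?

D

Lab reports (55) ≤ Portfolio (97.5), so Portfolio stays at 97.5.
Weighted total:
  Final exam 63 × 0.27 = 17.01
  Term project 70.5 × 0.08 = 5.64
  Term paper 52 × 0.09 = 4.68
  Portfolio 97.5 × 0.09 = 8.775
  Homework 41.5 × 0.23 = 9.545
  Lab reports 55 × 0.14 = 7.7
  Reflections 94.5 × 0.1 = 9.45
Sum = 62.8
62.8 is ≥ 62 and < 72 → D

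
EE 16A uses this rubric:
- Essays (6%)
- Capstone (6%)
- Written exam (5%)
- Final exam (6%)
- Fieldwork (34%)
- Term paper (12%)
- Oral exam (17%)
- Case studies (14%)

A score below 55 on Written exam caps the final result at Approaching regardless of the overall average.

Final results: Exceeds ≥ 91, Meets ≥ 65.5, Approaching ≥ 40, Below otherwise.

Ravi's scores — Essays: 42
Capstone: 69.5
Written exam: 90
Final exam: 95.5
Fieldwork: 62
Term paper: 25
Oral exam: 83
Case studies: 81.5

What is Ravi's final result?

Meets

Written exam score 90 ≥ 55: minimum met.
Weighted total:
  Essays 42 × 0.06 = 2.52
  Capstone 69.5 × 0.06 = 4.17
  Written exam 90 × 0.05 = 4.5
  Final exam 95.5 × 0.06 = 5.73
  Fieldwork 62 × 0.34 = 21.08
  Term paper 25 × 0.12 = 3
  Oral exam 83 × 0.17 = 14.11
  Case studies 81.5 × 0.14 = 11.41
Sum = 66.52
66.52 is ≥ 65.5 and < 91 → Meets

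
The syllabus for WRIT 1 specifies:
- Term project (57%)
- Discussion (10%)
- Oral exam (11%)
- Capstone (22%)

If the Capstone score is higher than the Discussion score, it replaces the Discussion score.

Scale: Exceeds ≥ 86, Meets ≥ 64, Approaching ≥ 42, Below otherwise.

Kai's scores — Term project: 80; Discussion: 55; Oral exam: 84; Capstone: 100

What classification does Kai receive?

Capstone (100) > Discussion (55), so Discussion counts as 100.
Weighted total:
  Term project 80 × 0.57 = 45.6
  Discussion 100 × 0.1 = 10
  Oral exam 84 × 0.11 = 9.24
  Capstone 100 × 0.22 = 22
Sum = 86.84
86.84 ≥ 86 → Exceeds

Exceeds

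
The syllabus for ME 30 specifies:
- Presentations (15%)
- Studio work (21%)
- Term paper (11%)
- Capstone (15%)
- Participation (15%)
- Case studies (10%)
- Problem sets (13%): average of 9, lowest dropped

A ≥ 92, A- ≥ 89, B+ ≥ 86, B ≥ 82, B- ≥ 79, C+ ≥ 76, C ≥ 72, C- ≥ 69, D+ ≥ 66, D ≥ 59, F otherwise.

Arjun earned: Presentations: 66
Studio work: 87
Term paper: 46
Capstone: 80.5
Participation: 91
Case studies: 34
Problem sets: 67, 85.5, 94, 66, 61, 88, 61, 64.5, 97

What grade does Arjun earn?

C

Problem sets: drop 61 → average of remaining 8 = 623/8 = 77.875
Weighted total:
  Presentations 66 × 0.15 = 9.9
  Studio work 87 × 0.21 = 18.27
  Term paper 46 × 0.11 = 5.06
  Capstone 80.5 × 0.15 = 12.075
  Participation 91 × 0.15 = 13.65
  Case studies 34 × 0.1 = 3.4
  Problem sets 77.875 × 0.13 = 10.12375
Sum = 72.47875
72.47875 is ≥ 72 and < 76 → C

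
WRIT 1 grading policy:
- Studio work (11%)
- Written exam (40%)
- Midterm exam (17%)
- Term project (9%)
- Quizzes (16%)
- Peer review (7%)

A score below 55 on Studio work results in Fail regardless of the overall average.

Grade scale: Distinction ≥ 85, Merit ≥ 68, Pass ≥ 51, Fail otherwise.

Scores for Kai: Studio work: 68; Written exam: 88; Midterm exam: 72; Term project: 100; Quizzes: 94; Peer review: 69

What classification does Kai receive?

Merit

Studio work score 68 ≥ 55: minimum met.
Weighted total:
  Studio work 68 × 0.11 = 7.48
  Written exam 88 × 0.4 = 35.2
  Midterm exam 72 × 0.17 = 12.24
  Term project 100 × 0.09 = 9
  Quizzes 94 × 0.16 = 15.04
  Peer review 69 × 0.07 = 4.83
Sum = 83.79
83.79 is ≥ 68 and < 85 → Merit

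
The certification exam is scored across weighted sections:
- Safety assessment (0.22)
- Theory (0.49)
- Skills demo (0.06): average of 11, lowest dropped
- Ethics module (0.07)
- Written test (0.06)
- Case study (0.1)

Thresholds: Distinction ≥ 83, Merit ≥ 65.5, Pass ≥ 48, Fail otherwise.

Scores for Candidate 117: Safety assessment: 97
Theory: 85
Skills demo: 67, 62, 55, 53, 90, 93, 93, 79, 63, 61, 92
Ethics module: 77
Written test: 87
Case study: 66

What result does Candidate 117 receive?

Skills demo: drop 53 → average of remaining 10 = 755/10 = 75.5
Weighted total:
  Safety assessment 97 × 0.22 = 21.34
  Theory 85 × 0.49 = 41.65
  Skills demo 75.5 × 0.06 = 4.53
  Ethics module 77 × 0.07 = 5.39
  Written test 87 × 0.06 = 5.22
  Case study 66 × 0.1 = 6.6
Sum = 84.73
84.73 ≥ 83 → Distinction

Distinction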